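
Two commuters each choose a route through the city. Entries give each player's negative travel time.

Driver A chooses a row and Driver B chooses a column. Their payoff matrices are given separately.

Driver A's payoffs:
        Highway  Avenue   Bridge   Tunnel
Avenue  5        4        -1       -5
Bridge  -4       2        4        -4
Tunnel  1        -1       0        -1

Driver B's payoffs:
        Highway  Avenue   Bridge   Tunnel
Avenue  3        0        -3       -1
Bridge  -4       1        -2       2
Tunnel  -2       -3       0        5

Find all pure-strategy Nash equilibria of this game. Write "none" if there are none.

Pure-strategy Nash equilibria: (Avenue, Highway) and (Tunnel, Tunnel)

Driver A against Highway: payoffs 5, -4, 1 → best response Avenue.
Driver A against Avenue: payoffs 4, 2, -1 → best response Avenue.
Driver A against Bridge: payoffs -1, 4, 0 → best response Bridge.
Driver A against Tunnel: payoffs -5, -4, -1 → best response Tunnel.
Driver B against Avenue: payoffs 3, 0, -3, -1 → best response Highway.
Driver B against Bridge: payoffs -4, 1, -2, 2 → best response Tunnel.
Driver B against Tunnel: payoffs -2, -3, 0, 5 → best response Tunnel.
Mutual best responses: (Avenue, Highway); (Tunnel, Tunnel).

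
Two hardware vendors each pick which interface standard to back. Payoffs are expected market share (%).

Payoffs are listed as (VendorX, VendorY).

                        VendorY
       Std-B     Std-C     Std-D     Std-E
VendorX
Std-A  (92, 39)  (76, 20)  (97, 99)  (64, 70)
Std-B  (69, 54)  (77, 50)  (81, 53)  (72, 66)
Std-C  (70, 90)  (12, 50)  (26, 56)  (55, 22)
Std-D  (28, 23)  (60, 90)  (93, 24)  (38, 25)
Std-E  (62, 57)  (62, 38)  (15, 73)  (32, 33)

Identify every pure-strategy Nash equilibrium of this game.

(Std-A, Std-B): VendorY can switch to Std-D (39 → 99). Not NE.
(Std-A, Std-C): VendorX can switch to Std-B (76 → 77). Not NE.
(Std-A, Std-D): VendorX gets 97, best alternative 93; VendorY gets 99, best alternative 70. No profitable deviation — NE.
(Std-A, Std-E): VendorX can switch to Std-B (64 → 72). Not NE.
(Std-B, Std-B): VendorX can switch to Std-A (69 → 92). Not NE.
(Std-B, Std-C): VendorY can switch to Std-B (50 → 54). Not NE.
(Std-B, Std-D): VendorX can switch to Std-A (81 → 97). Not NE.
(Std-B, Std-E): VendorX gets 72, best alternative 64; VendorY gets 66, best alternative 54. No profitable deviation — NE.
(The remaining 12 profiles each have a profitable deviation by the same check.)

Pure-strategy Nash equilibria: (Std-A, Std-D), (Std-B, Std-E)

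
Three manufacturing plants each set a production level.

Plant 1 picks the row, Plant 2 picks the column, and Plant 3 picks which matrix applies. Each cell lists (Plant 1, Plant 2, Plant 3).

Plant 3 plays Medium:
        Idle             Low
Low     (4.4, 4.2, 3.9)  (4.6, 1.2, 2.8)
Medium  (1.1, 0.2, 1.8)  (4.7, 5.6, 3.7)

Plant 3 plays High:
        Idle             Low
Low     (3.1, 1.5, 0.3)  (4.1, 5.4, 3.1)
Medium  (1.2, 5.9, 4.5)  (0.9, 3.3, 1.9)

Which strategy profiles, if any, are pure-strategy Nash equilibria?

Plant 1 against (Idle, Medium): payoffs 4.4, 1.1 → best response Low.
Plant 1 against (Idle, High): payoffs 3.1, 1.2 → best response Low.
Plant 1 against (Low, Medium): payoffs 4.6, 4.7 → best response Medium.
Plant 1 against (Low, High): payoffs 4.1, 0.9 → best response Low.
Plant 2 against (Low, Medium): payoffs 4.2, 1.2 → best response Idle.
Plant 2 against (Low, High): payoffs 1.5, 5.4 → best response Low.
Plant 2 against (Medium, Medium): payoffs 0.2, 5.6 → best response Low.
Plant 2 against (Medium, High): payoffs 5.9, 3.3 → best response Idle.
Plant 3 against (Low, Idle): payoffs 3.9, 0.3 → best response Medium.
Plant 3 against (Low, Low): payoffs 2.8, 3.1 → best response High.
Plant 3 against (Medium, Idle): payoffs 1.8, 4.5 → best response High.
Plant 3 against (Medium, Low): payoffs 3.7, 1.9 → best response Medium.
Mutual best responses: (Low, Idle, Medium); (Low, Low, High); (Medium, Low, Medium).

Pure-strategy Nash equilibria: (Low, Idle, Medium), (Low, Low, High), (Medium, Low, Medium)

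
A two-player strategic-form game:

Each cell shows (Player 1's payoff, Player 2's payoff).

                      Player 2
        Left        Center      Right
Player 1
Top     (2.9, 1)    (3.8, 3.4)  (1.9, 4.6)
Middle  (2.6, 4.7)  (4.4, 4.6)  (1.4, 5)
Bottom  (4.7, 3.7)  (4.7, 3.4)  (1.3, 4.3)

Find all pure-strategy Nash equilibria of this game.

(Top, Left): Player 1 can switch to Bottom (2.9 → 4.7). Not NE.
(Top, Center): Player 1 can switch to Middle (3.8 → 4.4). Not NE.
(Top, Right): Player 1 gets 1.9, best alternative 1.4; Player 2 gets 4.6, best alternative 3.4. No profitable deviation — NE.
(Middle, Left): Player 1 can switch to Top (2.6 → 2.9). Not NE.
(Middle, Center): Player 1 can switch to Bottom (4.4 → 4.7). Not NE.
(Middle, Right): Player 1 can switch to Top (1.4 → 1.9). Not NE.
(Bottom, Left): Player 2 can switch to Right (3.7 → 4.3). Not NE.
(The remaining 2 profiles each have a profitable deviation by the same check.)

Pure NE: (Top, Right)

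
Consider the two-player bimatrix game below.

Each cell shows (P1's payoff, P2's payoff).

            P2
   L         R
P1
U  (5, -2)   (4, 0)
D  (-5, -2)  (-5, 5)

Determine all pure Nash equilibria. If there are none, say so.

(U, L): P2 can switch to R (-2 → 0). Not NE.
(U, R): P1 gets 4, best alternative -5; P2 gets 0, best alternative -2. No profitable deviation — NE.
(D, L): P1 can switch to U (-5 → 5). Not NE.
(D, R): P1 can switch to U (-5 → 4). Not NE.

Pure NE: (U, R)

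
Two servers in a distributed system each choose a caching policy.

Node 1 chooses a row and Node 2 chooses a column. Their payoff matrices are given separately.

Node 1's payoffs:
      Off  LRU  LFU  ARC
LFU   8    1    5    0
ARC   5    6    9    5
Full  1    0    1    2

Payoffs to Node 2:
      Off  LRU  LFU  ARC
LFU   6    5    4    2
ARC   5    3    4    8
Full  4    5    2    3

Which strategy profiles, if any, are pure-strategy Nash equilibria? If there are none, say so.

(LFU, Off): Node 1 gets 8, best alternative 5; Node 2 gets 6, best alternative 5. No profitable deviation — NE.
(LFU, LRU): Node 1 can switch to ARC (1 → 6). Not NE.
(LFU, LFU): Node 1 can switch to ARC (5 → 9). Not NE.
(LFU, ARC): Node 1 can switch to ARC (0 → 5). Not NE.
(ARC, Off): Node 1 can switch to LFU (5 → 8). Not NE.
(ARC, LRU): Node 2 can switch to Off (3 → 5). Not NE.
(ARC, LFU): Node 2 can switch to Off (4 → 5). Not NE.
(ARC, ARC): Node 1 gets 5, best alternative 2; Node 2 gets 8, best alternative 5. No profitable deviation — NE.
(Full, Off): Node 1 can switch to LFU (1 → 8). Not NE.
(Full, LRU): Node 1 can switch to LFU (0 → 1). Not NE.
(The remaining 2 profiles each have a profitable deviation by the same check.)

Pure-strategy Nash equilibria: (LFU, Off); (ARC, ARC)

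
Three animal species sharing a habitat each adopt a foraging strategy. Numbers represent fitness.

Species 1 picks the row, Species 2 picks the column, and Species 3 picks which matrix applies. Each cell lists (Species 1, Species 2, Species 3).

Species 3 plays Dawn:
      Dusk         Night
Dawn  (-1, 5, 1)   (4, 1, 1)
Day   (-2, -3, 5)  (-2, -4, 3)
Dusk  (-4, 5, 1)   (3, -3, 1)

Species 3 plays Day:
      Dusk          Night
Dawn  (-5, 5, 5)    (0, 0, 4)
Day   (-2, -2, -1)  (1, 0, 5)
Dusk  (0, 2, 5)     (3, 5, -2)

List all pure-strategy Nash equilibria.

none

Check each profile: it is a Nash equilibrium iff no player can strictly gain by switching unilaterally.
(Dawn, Dusk, Dawn): Species 3 can switch to Day (1 → 5). Not NE.
(Dawn, Dusk, Day): Species 1 can switch to Day (-5 → -2). Not NE.
(Dawn, Night, Dawn): Species 2 can switch to Dusk (1 → 5). Not NE.
(Dawn, Night, Day): Species 1 can switch to Day (0 → 1). Not NE.
(Day, Dusk, Dawn): Species 1 can switch to Dawn (-2 → -1). Not NE.
(Day, Dusk, Day): Species 1 can switch to Dusk (-2 → 0). Not NE.
(Day, Night, Dawn): Species 1 can switch to Dawn (-2 → 4). Not NE.
(Day, Night, Day): Species 1 can switch to Dusk (1 → 3). Not NE.
(Dusk, Dusk, Dawn): Species 1 can switch to Dawn (-4 → -1). Not NE.
(Dusk, Dusk, Day): Species 2 can switch to Night (2 → 5). Not NE.
(The remaining 2 profiles each have a profitable deviation by the same check.)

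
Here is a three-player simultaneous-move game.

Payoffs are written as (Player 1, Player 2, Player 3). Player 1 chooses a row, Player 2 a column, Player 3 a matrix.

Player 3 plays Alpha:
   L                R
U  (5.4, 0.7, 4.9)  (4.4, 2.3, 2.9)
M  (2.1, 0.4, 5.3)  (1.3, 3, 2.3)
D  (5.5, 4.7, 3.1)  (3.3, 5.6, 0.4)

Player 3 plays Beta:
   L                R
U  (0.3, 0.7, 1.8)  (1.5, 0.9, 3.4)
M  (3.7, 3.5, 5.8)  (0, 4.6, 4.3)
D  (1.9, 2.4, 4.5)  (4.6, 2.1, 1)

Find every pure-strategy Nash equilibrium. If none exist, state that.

Player 1 against (L, Alpha): payoffs 5.4, 2.1, 5.5 → best response D.
Player 1 against (L, Beta): payoffs 0.3, 3.7, 1.9 → best response M.
Player 1 against (R, Alpha): payoffs 4.4, 1.3, 3.3 → best response U.
Player 1 against (R, Beta): payoffs 1.5, 0, 4.6 → best response D.
Player 2 against (U, Alpha): payoffs 0.7, 2.3 → best response R.
Player 2 against (U, Beta): payoffs 0.7, 0.9 → best response R.
Player 2 against (M, Alpha): payoffs 0.4, 3 → best response R.
Player 2 against (M, Beta): payoffs 3.5, 4.6 → best response R.
Player 2 against (D, Alpha): payoffs 4.7, 5.6 → best response R.
Player 2 against (D, Beta): payoffs 2.4, 2.1 → best response L.
Player 3 against (U, L): payoffs 4.9, 1.8 → best response Alpha.
Player 3 against (U, R): payoffs 2.9, 3.4 → best response Beta.
Player 3 against (M, L): payoffs 5.3, 5.8 → best response Beta.
Player 3 against (M, R): payoffs 2.3, 4.3 → best response Beta.
Player 3 against (D, L): payoffs 3.1, 4.5 → best response Beta.
Player 3 against (D, R): payoffs 0.4, 1 → best response Beta.
No profile is a mutual best response for all players.

This game has no pure Nash equilibrium.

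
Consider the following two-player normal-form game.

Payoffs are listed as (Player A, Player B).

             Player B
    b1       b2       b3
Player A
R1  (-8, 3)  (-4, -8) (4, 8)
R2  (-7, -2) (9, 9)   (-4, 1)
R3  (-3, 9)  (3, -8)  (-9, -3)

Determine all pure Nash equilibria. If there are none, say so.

Player A against b1: payoffs -8, -7, -3 → best response R3.
Player A against b2: payoffs -4, 9, 3 → best response R2.
Player A against b3: payoffs 4, -4, -9 → best response R1.
Player B against R1: payoffs 3, -8, 8 → best response b3.
Player B against R2: payoffs -2, 9, 1 → best response b2.
Player B against R3: payoffs 9, -8, -3 → best response b1.
Mutual best responses: (R1, b3); (R2, b2); (R3, b1).

Pure-strategy Nash equilibria: (R1, b3), (R2, b2), (R3, b1)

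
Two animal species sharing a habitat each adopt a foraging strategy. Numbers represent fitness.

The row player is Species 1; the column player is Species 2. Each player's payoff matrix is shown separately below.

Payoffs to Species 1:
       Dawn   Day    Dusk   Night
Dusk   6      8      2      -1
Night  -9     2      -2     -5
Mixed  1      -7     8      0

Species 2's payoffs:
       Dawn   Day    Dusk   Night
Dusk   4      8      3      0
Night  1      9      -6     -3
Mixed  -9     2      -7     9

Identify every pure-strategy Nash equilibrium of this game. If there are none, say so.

Species 1 against Dawn: payoffs 6, -9, 1 → best response Dusk.
Species 1 against Day: payoffs 8, 2, -7 → best response Dusk.
Species 1 against Dusk: payoffs 2, -2, 8 → best response Mixed.
Species 1 against Night: payoffs -1, -5, 0 → best response Mixed.
Species 2 against Dusk: payoffs 4, 8, 3, 0 → best response Day.
Species 2 against Night: payoffs 1, 9, -6, -3 → best response Day.
Species 2 against Mixed: payoffs -9, 2, -7, 9 → best response Night.
Mutual best responses: (Dusk, Day); (Mixed, Night).

(Dusk, Day) and (Mixed, Night)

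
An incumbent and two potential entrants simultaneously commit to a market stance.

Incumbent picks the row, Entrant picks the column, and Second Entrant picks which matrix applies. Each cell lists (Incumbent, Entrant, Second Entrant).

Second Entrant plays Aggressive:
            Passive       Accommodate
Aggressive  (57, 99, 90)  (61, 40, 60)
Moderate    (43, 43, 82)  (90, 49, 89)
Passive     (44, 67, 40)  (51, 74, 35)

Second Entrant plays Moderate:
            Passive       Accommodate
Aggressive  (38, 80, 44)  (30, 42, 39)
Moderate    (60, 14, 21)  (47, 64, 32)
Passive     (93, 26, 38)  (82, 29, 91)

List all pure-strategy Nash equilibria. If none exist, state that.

(Aggressive, Passive, Aggressive): Incumbent gets 57, best alternative 44; Entrant gets 99, best alternative 40; Second Entrant gets 90, best alternative 44. No profitable deviation — NE.
(Aggressive, Passive, Moderate): Incumbent can switch to Moderate (38 → 60). Not NE.
(Aggressive, Accommodate, Aggressive): Incumbent can switch to Moderate (61 → 90). Not NE.
(Aggressive, Accommodate, Moderate): Incumbent can switch to Moderate (30 → 47). Not NE.
(Moderate, Passive, Aggressive): Incumbent can switch to Aggressive (43 → 57). Not NE.
(Moderate, Passive, Moderate): Incumbent can switch to Passive (60 → 93). Not NE.
(Moderate, Accommodate, Aggressive): Incumbent gets 90, best alternative 61; Entrant gets 49, best alternative 43; Second Entrant gets 89, best alternative 32. No profitable deviation — NE.
(Moderate, Accommodate, Moderate): Incumbent can switch to Passive (47 → 82). Not NE.
(Passive, Passive, Aggressive): Incumbent can switch to Aggressive (44 → 57). Not NE.
(Passive, Passive, Moderate): Entrant can switch to Accommodate (26 → 29). Not NE.
(Passive, Accommodate, Aggressive): Incumbent can switch to Aggressive (51 → 61). Not NE.
(Passive, Accommodate, Moderate): Incumbent gets 82, best alternative 47; Entrant gets 29, best alternative 26; Second Entrant gets 91, best alternative 35. No profitable deviation — NE.

The pure Nash equilibria are (Aggressive, Passive, Aggressive), (Moderate, Accommodate, Aggressive), (Passive, Accommodate, Moderate).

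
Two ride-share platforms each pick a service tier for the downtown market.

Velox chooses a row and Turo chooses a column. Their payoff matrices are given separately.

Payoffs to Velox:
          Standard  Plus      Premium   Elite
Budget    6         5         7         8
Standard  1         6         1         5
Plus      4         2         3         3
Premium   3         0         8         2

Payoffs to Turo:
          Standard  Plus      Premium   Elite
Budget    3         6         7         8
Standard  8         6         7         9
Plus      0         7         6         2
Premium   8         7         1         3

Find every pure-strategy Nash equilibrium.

Velox against Standard: payoffs 6, 1, 4, 3 → best response Budget.
Velox against Plus: payoffs 5, 6, 2, 0 → best response Standard.
Velox against Premium: payoffs 7, 1, 3, 8 → best response Premium.
Velox against Elite: payoffs 8, 5, 3, 2 → best response Budget.
Turo against Budget: payoffs 3, 6, 7, 8 → best response Elite.
Turo against Standard: payoffs 8, 6, 7, 9 → best response Elite.
Turo against Plus: payoffs 0, 7, 6, 2 → best response Plus.
Turo against Premium: payoffs 8, 7, 1, 3 → best response Standard.
Mutual best responses: (Budget, Elite).

Pure NE: (Budget, Elite)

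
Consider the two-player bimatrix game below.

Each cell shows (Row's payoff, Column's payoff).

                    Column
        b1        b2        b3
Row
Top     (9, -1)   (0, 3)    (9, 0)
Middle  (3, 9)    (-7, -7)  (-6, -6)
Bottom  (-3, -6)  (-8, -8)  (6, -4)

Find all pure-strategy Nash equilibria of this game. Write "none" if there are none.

Pure NE: (Top, b2)

(Top, b1): Column can switch to b2 (-1 → 3). Not NE.
(Top, b2): Row gets 0, best alternative -7; Column gets 3, best alternative 0. No profitable deviation — NE.
(Top, b3): Column can switch to b2 (0 → 3). Not NE.
(Middle, b1): Row can switch to Top (3 → 9). Not NE.
(Middle, b2): Row can switch to Top (-7 → 0). Not NE.
(Middle, b3): Row can switch to Top (-6 → 9). Not NE.
(Bottom, b1): Row can switch to Top (-3 → 9). Not NE.
(Bottom, b2): Row can switch to Top (-8 → 0). Not NE.
(Bottom, b3): Row can switch to Top (6 → 9). Not NE.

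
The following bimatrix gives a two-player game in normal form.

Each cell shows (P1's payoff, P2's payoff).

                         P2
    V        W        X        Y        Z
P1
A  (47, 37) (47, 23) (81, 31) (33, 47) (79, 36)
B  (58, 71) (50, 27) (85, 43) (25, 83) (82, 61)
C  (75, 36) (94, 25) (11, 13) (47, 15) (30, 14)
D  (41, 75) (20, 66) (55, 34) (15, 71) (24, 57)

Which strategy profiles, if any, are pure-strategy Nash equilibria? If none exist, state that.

P1 against V: payoffs 47, 58, 75, 41 → best response C.
P1 against W: payoffs 47, 50, 94, 20 → best response C.
P1 against X: payoffs 81, 85, 11, 55 → best response B.
P1 against Y: payoffs 33, 25, 47, 15 → best response C.
P1 against Z: payoffs 79, 82, 30, 24 → best response B.
P2 against A: payoffs 37, 23, 31, 47, 36 → best response Y.
P2 against B: payoffs 71, 27, 43, 83, 61 → best response Y.
P2 against C: payoffs 36, 25, 13, 15, 14 → best response V.
P2 against D: payoffs 75, 66, 34, 71, 57 → best response V.
Mutual best responses: (C, V).

The unique pure-strategy Nash equilibrium is (C, V).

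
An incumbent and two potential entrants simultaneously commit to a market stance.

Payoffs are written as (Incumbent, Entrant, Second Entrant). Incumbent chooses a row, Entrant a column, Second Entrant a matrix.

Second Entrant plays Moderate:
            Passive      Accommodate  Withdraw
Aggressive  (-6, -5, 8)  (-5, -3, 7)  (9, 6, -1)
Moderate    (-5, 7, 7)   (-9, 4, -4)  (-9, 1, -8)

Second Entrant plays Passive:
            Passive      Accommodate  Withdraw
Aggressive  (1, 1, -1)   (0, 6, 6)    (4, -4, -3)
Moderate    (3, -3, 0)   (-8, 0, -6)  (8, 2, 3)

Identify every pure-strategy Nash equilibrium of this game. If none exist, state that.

For each player, find the best response to each opponent profile; mutual best responses are the pure NE.
Incumbent against (Passive, Moderate): payoffs -6, -5 → best response Moderate.
Incumbent against (Passive, Passive): payoffs 1, 3 → best response Moderate.
Incumbent against (Accommodate, Moderate): payoffs -5, -9 → best response Aggressive.
Incumbent against (Accommodate, Passive): payoffs 0, -8 → best response Aggressive.
Incumbent against (Withdraw, Moderate): payoffs 9, -9 → best response Aggressive.
Incumbent against (Withdraw, Passive): payoffs 4, 8 → best response Moderate.
Entrant against (Aggressive, Moderate): payoffs -5, -3, 6 → best response Withdraw.
Entrant against (Aggressive, Passive): payoffs 1, 6, -4 → best response Accommodate.
Entrant against (Moderate, Moderate): payoffs 7, 4, 1 → best response Passive.
Entrant against (Moderate, Passive): payoffs -3, 0, 2 → best response Withdraw.
Second Entrant against (Aggressive, Passive): payoffs 8, -1 → best response Moderate.
Second Entrant against (Aggressive, Accommodate): payoffs 7, 6 → best response Moderate.
Second Entrant against (Aggressive, Withdraw): payoffs -1, -3 → best response Moderate.
Second Entrant against (Moderate, Passive): payoffs 7, 0 → best response Moderate.
Second Entrant against (Moderate, Accommodate): payoffs -4, -6 → best response Moderate.
Second Entrant against (Moderate, Withdraw): payoffs -8, 3 → best response Passive.
Mutual best responses: (Aggressive, Withdraw, Moderate); (Moderate, Passive, Moderate); (Moderate, Withdraw, Passive).

The pure Nash equilibria are (Aggressive, Withdraw, Moderate), (Moderate, Passive, Moderate), (Moderate, Withdraw, Passive).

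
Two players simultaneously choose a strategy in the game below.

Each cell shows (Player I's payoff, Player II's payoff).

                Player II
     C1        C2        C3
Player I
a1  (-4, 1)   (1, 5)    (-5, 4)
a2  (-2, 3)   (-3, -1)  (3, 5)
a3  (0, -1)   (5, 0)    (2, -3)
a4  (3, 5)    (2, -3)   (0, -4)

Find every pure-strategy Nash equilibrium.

The pure Nash equilibria are (a2, C3), (a3, C2), (a4, C1).

Player I against C1: payoffs -4, -2, 0, 3 → best response a4.
Player I against C2: payoffs 1, -3, 5, 2 → best response a3.
Player I against C3: payoffs -5, 3, 2, 0 → best response a2.
Player II against a1: payoffs 1, 5, 4 → best response C2.
Player II against a2: payoffs 3, -1, 5 → best response C3.
Player II against a3: payoffs -1, 0, -3 → best response C2.
Player II against a4: payoffs 5, -3, -4 → best response C1.
Mutual best responses: (a2, C3); (a3, C2); (a4, C1).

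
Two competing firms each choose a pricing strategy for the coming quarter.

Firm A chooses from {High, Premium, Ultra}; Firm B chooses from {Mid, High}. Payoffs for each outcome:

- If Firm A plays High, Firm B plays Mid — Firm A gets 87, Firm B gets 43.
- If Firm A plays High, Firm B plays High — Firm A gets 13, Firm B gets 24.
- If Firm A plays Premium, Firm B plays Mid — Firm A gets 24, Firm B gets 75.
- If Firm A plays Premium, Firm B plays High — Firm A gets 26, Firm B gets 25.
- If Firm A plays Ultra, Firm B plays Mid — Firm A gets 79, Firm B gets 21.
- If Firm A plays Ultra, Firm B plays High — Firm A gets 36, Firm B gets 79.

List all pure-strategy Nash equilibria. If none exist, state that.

The pure Nash equilibria are (High, Mid), (Ultra, High).

(High, Mid): Firm A gets 87, best alternative 79; Firm B gets 43, best alternative 24. No profitable deviation — NE.
(High, High): Firm A can switch to Premium (13 → 26). Not NE.
(Premium, Mid): Firm A can switch to High (24 → 87). Not NE.
(Premium, High): Firm A can switch to Ultra (26 → 36). Not NE.
(Ultra, Mid): Firm A can switch to High (79 → 87). Not NE.
(Ultra, High): Firm A gets 36, best alternative 26; Firm B gets 79, best alternative 21. No profitable deviation — NE.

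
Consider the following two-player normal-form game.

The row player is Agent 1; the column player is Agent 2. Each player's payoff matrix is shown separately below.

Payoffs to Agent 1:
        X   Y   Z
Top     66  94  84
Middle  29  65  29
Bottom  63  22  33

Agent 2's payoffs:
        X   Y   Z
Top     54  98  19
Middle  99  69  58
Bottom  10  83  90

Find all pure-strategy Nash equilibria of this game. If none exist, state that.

Agent 1 against X: payoffs 66, 29, 63 → best response Top.
Agent 1 against Y: payoffs 94, 65, 22 → best response Top.
Agent 1 against Z: payoffs 84, 29, 33 → best response Top.
Agent 2 against Top: payoffs 54, 98, 19 → best response Y.
Agent 2 against Middle: payoffs 99, 69, 58 → best response X.
Agent 2 against Bottom: payoffs 10, 83, 90 → best response Z.
Mutual best responses: (Top, Y).

Pure NE: (Top, Y)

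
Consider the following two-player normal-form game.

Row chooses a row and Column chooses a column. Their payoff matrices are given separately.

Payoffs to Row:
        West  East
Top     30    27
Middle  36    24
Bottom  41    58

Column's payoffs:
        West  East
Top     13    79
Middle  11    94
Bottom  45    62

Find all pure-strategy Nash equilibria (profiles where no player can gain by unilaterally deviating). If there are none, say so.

Pure NE: (Bottom, East)

(Top, West): Row can switch to Middle (30 → 36). Not NE.
(Top, East): Row can switch to Bottom (27 → 58). Not NE.
(Middle, West): Row can switch to Bottom (36 → 41). Not NE.
(Middle, East): Row can switch to Top (24 → 27). Not NE.
(Bottom, West): Column can switch to East (45 → 62). Not NE.
(Bottom, East): Row gets 58, best alternative 27; Column gets 62, best alternative 45. No profitable deviation — NE.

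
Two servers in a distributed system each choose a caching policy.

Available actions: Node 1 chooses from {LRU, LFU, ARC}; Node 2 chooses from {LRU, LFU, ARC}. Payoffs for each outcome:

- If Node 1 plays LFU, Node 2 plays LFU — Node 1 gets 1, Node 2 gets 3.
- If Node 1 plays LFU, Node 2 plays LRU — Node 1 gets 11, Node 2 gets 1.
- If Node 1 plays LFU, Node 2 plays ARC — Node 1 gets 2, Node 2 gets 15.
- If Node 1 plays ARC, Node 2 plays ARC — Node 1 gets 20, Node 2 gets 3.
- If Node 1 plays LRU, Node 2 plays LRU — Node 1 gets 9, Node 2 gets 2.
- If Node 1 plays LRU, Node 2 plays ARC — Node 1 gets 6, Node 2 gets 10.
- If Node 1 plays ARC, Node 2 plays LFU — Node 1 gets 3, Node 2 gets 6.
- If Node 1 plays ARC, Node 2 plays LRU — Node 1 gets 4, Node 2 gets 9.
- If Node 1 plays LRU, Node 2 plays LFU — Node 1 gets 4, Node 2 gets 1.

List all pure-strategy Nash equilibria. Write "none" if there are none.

There is no pure-strategy Nash equilibrium.

For each player, find the best response to each opponent profile; mutual best responses are the pure NE.
Node 1 against LRU: payoffs 9, 11, 4 → best response LFU.
Node 1 against LFU: payoffs 4, 1, 3 → best response LRU.
Node 1 against ARC: payoffs 6, 2, 20 → best response ARC.
Node 2 against LRU: payoffs 2, 1, 10 → best response ARC.
Node 2 against LFU: payoffs 1, 3, 15 → best response ARC.
Node 2 against ARC: payoffs 9, 6, 3 → best response LRU.
No profile is a mutual best response for all players.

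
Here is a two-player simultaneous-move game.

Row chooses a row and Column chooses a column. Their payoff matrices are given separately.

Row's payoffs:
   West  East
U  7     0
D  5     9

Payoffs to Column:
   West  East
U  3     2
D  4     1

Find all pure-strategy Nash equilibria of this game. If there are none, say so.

Mark each player's best response to every combination of opponents' strategies; a profile where every player is best-responding is a pure Nash equilibrium.
Row against West: payoffs 7, 5 → best response U.
Row against East: payoffs 0, 9 → best response D.
Column against U: payoffs 3, 2 → best response West.
Column against D: payoffs 4, 1 → best response West.
Mutual best responses: (U, West).

(U, West)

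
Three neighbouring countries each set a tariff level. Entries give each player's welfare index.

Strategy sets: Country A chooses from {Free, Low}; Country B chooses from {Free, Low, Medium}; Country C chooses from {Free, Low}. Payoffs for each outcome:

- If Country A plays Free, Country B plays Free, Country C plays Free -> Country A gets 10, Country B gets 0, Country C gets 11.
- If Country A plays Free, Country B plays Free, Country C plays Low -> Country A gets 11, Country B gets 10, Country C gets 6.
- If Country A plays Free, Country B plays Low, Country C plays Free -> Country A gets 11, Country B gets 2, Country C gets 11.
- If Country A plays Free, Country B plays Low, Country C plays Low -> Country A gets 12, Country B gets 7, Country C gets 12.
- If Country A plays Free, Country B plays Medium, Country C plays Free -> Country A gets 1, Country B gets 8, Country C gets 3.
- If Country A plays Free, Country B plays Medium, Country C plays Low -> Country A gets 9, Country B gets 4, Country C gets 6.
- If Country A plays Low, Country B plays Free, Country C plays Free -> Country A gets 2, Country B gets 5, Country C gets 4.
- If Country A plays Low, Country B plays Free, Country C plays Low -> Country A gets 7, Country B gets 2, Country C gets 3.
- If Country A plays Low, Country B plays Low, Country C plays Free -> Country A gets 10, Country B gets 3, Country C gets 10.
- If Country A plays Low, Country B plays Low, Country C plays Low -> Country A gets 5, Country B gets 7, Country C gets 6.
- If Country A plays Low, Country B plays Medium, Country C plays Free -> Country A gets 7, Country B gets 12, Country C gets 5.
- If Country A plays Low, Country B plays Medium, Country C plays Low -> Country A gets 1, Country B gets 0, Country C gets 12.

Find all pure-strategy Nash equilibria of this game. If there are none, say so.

No pure-strategy Nash equilibrium.

Country A against (Free, Free): payoffs 10, 2 → best response Free.
Country A against (Free, Low): payoffs 11, 7 → best response Free.
Country A against (Low, Free): payoffs 11, 10 → best response Free.
Country A against (Low, Low): payoffs 12, 5 → best response Free.
Country A against (Medium, Free): payoffs 1, 7 → best response Low.
Country A against (Medium, Low): payoffs 9, 1 → best response Free.
Country B against (Free, Free): payoffs 0, 2, 8 → best response Medium.
Country B against (Free, Low): payoffs 10, 7, 4 → best response Free.
Country B against (Low, Free): payoffs 5, 3, 12 → best response Medium.
Country B against (Low, Low): payoffs 2, 7, 0 → best response Low.
Country C against (Free, Free): payoffs 11, 6 → best response Free.
Country C against (Free, Low): payoffs 11, 12 → best response Low.
Country C against (Free, Medium): payoffs 3, 6 → best response Low.
Country C against (Low, Free): payoffs 4, 3 → best response Free.
Country C against (Low, Low): payoffs 10, 6 → best response Free.
Country C against (Low, Medium): payoffs 5, 12 → best response Low.
No profile is a mutual best response for all players.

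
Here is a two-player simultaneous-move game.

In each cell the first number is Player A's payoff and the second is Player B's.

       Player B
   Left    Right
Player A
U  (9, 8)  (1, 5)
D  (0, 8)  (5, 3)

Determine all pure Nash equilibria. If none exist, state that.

Pure NE: (U, Left)

Player A against Left: payoffs 9, 0 → best response U.
Player A against Right: payoffs 1, 5 → best response D.
Player B against U: payoffs 8, 5 → best response Left.
Player B against D: payoffs 8, 3 → best response Left.
Mutual best responses: (U, Left).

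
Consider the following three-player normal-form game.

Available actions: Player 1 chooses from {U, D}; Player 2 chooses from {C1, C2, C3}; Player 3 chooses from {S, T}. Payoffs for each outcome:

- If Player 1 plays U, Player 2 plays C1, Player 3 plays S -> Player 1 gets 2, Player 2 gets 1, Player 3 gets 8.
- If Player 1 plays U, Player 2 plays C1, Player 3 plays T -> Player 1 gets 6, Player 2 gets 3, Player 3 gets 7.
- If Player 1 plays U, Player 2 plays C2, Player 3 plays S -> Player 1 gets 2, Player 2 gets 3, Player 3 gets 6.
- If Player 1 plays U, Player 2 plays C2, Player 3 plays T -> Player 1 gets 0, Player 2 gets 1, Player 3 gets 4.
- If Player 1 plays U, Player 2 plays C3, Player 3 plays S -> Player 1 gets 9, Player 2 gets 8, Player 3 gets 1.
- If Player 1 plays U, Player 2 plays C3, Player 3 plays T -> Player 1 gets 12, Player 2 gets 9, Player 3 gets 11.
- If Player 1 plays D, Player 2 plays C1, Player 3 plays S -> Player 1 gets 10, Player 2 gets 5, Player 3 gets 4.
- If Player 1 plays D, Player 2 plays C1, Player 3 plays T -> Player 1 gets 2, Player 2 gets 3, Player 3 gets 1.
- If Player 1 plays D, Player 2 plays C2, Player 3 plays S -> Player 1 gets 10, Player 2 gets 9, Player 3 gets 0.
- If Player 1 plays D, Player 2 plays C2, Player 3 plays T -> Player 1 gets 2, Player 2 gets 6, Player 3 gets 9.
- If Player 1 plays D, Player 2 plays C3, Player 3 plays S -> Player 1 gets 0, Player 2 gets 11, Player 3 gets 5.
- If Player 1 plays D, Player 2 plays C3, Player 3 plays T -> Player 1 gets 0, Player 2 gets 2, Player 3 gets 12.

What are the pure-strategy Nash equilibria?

Pure-strategy Nash equilibria: (U, C3, T), (D, C2, T)

Mark each player's best response to every combination of opponents' strategies; a profile where every player is best-responding is a pure Nash equilibrium.
Player 1 against (C1, S): payoffs 2, 10 → best response D.
Player 1 against (C1, T): payoffs 6, 2 → best response U.
Player 1 against (C2, S): payoffs 2, 10 → best response D.
Player 1 against (C2, T): payoffs 0, 2 → best response D.
Player 1 against (C3, S): payoffs 9, 0 → best response U.
Player 1 against (C3, T): payoffs 12, 0 → best response U.
Player 2 against (U, S): payoffs 1, 3, 8 → best response C3.
Player 2 against (U, T): payoffs 3, 1, 9 → best response C3.
Player 2 against (D, S): payoffs 5, 9, 11 → best response C3.
Player 2 against (D, T): payoffs 3, 6, 2 → best response C2.
Player 3 against (U, C1): payoffs 8, 7 → best response S.
Player 3 against (U, C2): payoffs 6, 4 → best response S.
Player 3 against (U, C3): payoffs 1, 11 → best response T.
Player 3 against (D, C1): payoffs 4, 1 → best response S.
Player 3 against (D, C2): payoffs 0, 9 → best response T.
Player 3 against (D, C3): payoffs 5, 12 → best response T.
Mutual best responses: (U, C3, T); (D, C2, T).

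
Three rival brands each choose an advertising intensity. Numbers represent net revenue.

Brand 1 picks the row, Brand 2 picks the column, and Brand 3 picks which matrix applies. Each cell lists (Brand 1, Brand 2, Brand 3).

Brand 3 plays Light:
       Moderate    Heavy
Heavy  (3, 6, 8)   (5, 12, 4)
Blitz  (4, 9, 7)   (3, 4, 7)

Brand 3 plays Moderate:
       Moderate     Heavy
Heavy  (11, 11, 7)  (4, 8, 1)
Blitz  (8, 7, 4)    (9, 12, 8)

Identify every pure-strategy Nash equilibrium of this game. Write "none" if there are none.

(Heavy, Heavy, Light), (Blitz, Moderate, Light), (Blitz, Heavy, Moderate)

Brand 1 against (Moderate, Light): payoffs 3, 4 → best response Blitz.
Brand 1 against (Moderate, Moderate): payoffs 11, 8 → best response Heavy.
Brand 1 against (Heavy, Light): payoffs 5, 3 → best response Heavy.
Brand 1 against (Heavy, Moderate): payoffs 4, 9 → best response Blitz.
Brand 2 against (Heavy, Light): payoffs 6, 12 → best response Heavy.
Brand 2 against (Heavy, Moderate): payoffs 11, 8 → best response Moderate.
Brand 2 against (Blitz, Light): payoffs 9, 4 → best response Moderate.
Brand 2 against (Blitz, Moderate): payoffs 7, 12 → best response Heavy.
Brand 3 against (Heavy, Moderate): payoffs 8, 7 → best response Light.
Brand 3 against (Heavy, Heavy): payoffs 4, 1 → best response Light.
Brand 3 against (Blitz, Moderate): payoffs 7, 4 → best response Light.
Brand 3 against (Blitz, Heavy): payoffs 7, 8 → best response Moderate.
Mutual best responses: (Heavy, Heavy, Light); (Blitz, Moderate, Light); (Blitz, Heavy, Moderate).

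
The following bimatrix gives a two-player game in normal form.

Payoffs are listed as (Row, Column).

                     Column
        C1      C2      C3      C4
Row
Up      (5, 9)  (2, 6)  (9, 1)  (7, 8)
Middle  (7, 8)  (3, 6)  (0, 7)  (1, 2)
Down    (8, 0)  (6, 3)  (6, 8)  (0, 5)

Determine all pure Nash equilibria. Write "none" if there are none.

none

Row against C1: payoffs 5, 7, 8 → best response Down.
Row against C2: payoffs 2, 3, 6 → best response Down.
Row against C3: payoffs 9, 0, 6 → best response Up.
Row against C4: payoffs 7, 1, 0 → best response Up.
Column against Up: payoffs 9, 6, 1, 8 → best response C1.
Column against Middle: payoffs 8, 6, 7, 2 → best response C1.
Column against Down: payoffs 0, 3, 8, 5 → best response C3.
No profile is a mutual best response for all players.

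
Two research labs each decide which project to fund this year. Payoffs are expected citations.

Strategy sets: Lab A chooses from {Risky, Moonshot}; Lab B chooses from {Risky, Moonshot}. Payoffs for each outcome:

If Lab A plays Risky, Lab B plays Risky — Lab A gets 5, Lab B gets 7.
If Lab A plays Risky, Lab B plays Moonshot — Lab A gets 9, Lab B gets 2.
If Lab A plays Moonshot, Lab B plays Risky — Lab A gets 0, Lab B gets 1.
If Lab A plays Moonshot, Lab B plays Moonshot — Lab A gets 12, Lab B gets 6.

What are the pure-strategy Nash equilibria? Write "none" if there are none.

(Risky, Risky); (Moonshot, Moonshot)

Lab A against Risky: payoffs 5, 0 → best response Risky.
Lab A against Moonshot: payoffs 9, 12 → best response Moonshot.
Lab B against Risky: payoffs 7, 2 → best response Risky.
Lab B against Moonshot: payoffs 1, 6 → best response Moonshot.
Mutual best responses: (Risky, Risky); (Moonshot, Moonshot).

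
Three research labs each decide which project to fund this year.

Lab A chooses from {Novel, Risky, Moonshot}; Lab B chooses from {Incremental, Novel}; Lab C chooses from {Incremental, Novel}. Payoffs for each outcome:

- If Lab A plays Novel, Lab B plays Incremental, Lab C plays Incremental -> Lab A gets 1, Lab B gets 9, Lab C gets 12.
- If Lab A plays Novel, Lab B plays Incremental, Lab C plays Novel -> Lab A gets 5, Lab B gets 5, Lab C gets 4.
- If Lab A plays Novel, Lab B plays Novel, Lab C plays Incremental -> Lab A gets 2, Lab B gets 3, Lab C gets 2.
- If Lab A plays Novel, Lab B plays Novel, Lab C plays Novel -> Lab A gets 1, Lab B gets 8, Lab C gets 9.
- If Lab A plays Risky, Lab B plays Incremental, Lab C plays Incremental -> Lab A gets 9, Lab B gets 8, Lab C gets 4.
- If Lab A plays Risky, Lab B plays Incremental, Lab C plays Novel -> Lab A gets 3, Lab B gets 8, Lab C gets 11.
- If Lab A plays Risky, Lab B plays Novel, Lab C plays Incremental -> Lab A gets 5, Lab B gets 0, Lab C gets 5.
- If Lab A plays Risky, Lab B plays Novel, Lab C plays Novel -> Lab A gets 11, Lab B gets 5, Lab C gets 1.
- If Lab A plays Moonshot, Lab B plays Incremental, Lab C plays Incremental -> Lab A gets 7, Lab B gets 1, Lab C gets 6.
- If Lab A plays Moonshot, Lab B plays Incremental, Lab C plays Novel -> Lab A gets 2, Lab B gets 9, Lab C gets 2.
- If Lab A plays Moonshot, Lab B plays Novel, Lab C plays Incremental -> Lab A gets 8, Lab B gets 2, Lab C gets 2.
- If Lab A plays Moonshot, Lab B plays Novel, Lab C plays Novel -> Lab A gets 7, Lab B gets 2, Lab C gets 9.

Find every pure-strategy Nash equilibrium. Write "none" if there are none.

none

Lab A against (Incremental, Incremental): payoffs 1, 9, 7 → best response Risky.
Lab A against (Incremental, Novel): payoffs 5, 3, 2 → best response Novel.
Lab A against (Novel, Incremental): payoffs 2, 5, 8 → best response Moonshot.
Lab A against (Novel, Novel): payoffs 1, 11, 7 → best response Risky.
Lab B against (Novel, Incremental): payoffs 9, 3 → best response Incremental.
Lab B against (Novel, Novel): payoffs 5, 8 → best response Novel.
Lab B against (Risky, Incremental): payoffs 8, 0 → best response Incremental.
Lab B against (Risky, Novel): payoffs 8, 5 → best response Incremental.
Lab B against (Moonshot, Incremental): payoffs 1, 2 → best response Novel.
Lab B against (Moonshot, Novel): payoffs 9, 2 → best response Incremental.
Lab C against (Novel, Incremental): payoffs 12, 4 → best response Incremental.
Lab C against (Novel, Novel): payoffs 2, 9 → best response Novel.
Lab C against (Risky, Incremental): payoffs 4, 11 → best response Novel.
Lab C against (Risky, Novel): payoffs 5, 1 → best response Incremental.
Lab C against (Moonshot, Incremental): payoffs 6, 2 → best response Incremental.
Lab C against (Moonshot, Novel): payoffs 2, 9 → best response Novel.
No profile is a mutual best response for all players.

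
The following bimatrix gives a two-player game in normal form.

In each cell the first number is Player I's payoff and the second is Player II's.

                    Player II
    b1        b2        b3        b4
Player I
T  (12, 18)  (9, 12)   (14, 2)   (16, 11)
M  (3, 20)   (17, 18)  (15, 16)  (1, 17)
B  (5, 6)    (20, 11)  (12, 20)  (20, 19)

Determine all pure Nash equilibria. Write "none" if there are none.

Player I against b1: payoffs 12, 3, 5 → best response T.
Player I against b2: payoffs 9, 17, 20 → best response B.
Player I against b3: payoffs 14, 15, 12 → best response M.
Player I against b4: payoffs 16, 1, 20 → best response B.
Player II against T: payoffs 18, 12, 2, 11 → best response b1.
Player II against M: payoffs 20, 18, 16, 17 → best response b1.
Player II against B: payoffs 6, 11, 20, 19 → best response b3.
Mutual best responses: (T, b1).

Pure NE: (T, b1)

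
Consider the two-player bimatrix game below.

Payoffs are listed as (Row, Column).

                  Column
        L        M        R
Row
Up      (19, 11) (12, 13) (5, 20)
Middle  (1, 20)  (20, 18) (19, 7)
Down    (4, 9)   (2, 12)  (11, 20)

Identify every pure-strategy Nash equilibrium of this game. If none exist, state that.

Row against L: payoffs 19, 1, 4 → best response Up.
Row against M: payoffs 12, 20, 2 → best response Middle.
Row against R: payoffs 5, 19, 11 → best response Middle.
Column against Up: payoffs 11, 13, 20 → best response R.
Column against Middle: payoffs 20, 18, 7 → best response L.
Column against Down: payoffs 9, 12, 20 → best response R.
No profile is a mutual best response for all players.

This game has no pure Nash equilibrium.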